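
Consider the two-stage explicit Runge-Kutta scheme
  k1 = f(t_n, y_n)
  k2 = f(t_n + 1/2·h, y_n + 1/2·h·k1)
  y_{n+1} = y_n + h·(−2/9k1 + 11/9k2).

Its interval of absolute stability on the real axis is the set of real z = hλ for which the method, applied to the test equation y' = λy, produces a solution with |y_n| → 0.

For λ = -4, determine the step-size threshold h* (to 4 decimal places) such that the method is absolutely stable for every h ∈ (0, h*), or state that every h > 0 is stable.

Set f=λy, z=hλ:
  k1=λy_n ⇒ h·k1=z·y_n;  k2=λ(1+1/2z)y_n ⇒ h·k2=z(1+1/2z)y_n
  y_{n+1}/y_n = 1 − 2/9z + 11/9z(1+1/2z) = 1 + z + 11/18z²
  ⇒ R(z) = 1 + z + 11/18z².

Find x<0 with |R(x)|<1.
x=-1.14: |R|=0.6542
R=1: x+11/18x²=0 ⇒ x=−18/11=-1.6364; min R=1−1/(4·11/18)=0.5909>−1
Confirm numerically:
  x=-1.368: |R|=0.77565 <1
  x=-0.952: |R|=0.60185 <1
  x=-0.677: |R|=0.60309 <1
  x=-2.085: |R|=1.57164 >1
  x=-1.900: |R|=1.30611 >1
Interval (-1.6364, 0).

(-1.6364,0); λ=-4 ⇒ h* = (18/11)/4 = 0.4091.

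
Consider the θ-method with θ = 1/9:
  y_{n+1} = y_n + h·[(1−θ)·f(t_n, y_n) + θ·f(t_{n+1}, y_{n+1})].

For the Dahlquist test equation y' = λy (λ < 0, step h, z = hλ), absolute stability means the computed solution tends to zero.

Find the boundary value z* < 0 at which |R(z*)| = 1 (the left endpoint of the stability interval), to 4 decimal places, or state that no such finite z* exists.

Set f=λy, z=hλ:
  y_{n+1} = y_n + z·[8/9·y_n + 1/9·y_{n+1}] ⇒ (1 − 1/9z)y_{n+1} = (1 + 8/9z)y_n
  R(z) = (1 + 8/9z)/(1 − 1/9z).

Solve |R(x)|<1 on ℝ⁻.
x=-0.45: |R|=0.5714
R=−1: 1+8/9x = −1+1/9x ⇒ -7/9x=2 ⇒ x=2/(-7/9)=-2.5714
Confirm numerically:
  x=-2.503: |R|=0.95836 <1
  x=-2.502: |R|=0.95775 <1
  x=-2.355: |R|=0.86658 <1
  x=-1.380: |R|=0.19653 <1
  x=-2.879: |R|=1.18124 >1
  x=-2.671: |R|=1.05972 >1
Stable set (-2.5714, 0).

left endpoint -2.5714.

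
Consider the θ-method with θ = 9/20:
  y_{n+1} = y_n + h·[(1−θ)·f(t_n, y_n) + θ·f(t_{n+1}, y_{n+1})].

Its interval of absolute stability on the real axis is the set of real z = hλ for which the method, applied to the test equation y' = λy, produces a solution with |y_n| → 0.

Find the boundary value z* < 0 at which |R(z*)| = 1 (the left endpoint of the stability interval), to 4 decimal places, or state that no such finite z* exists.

left endpoint -20.0000.

Test eqn y'=λy, z=hλ:
  y_{n+1} = y_n + z·[11/20·y_n + 9/20·y_{n+1}] ⇒ (1 − 9/20z)y_{n+1} = (1 + 11/20z)y_n
  ⇒ R(z) = (1 + 11/20z)/(1 − 9/20z).

Find x<0 with |R(x)|<1.
x=-1.52: |R|=0.0974
R=−1: 1+11/20x = −1+9/20x ⇒ -1/10x=2 ⇒ x=2/(-1/10)=-20.0000
Confirm numerically:
  x=-19.785: |R|=0.99783 <1
  x=-17.661: |R|=0.97386 <1
  x=-17.409: |R|=0.97067 <1
  x=-10.570: |R|=0.83619 <1
  x=-20.474: |R|=1.00464 >1
  x=-20.459: |R|=1.00450 >1
  x=-20.284: |R|=1.00280 >1
So |R|<1 on (-20.0000, 0).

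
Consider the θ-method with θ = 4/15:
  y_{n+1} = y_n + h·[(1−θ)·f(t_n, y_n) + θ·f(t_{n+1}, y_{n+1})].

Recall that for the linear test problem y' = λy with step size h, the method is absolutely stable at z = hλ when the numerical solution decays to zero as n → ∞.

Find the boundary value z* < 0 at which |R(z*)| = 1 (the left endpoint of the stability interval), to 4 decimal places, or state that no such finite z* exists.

On y'=λy, z=hλ:
  y_{n+1} = y_n + z·[11/15·y_n + 4/15·y_{n+1}] ⇒ (1 − 4/15z)y_{n+1} = (1 + 11/15z)y_n
  Hence R(z) = (1 + 11/15z)/(1 − 4/15z).

Solve |R(x)|<1 on ℝ⁻.
x=-0.44: |R|=0.6062
R=−1: 1+11/15x = −1+4/15x ⇒ -7/15x=2 ⇒ x=2/(-7/15)=-4.2857
Confirm numerically:
  x=-4.055: |R|=0.94827 <1
  x=-3.901: |R|=0.91200 <1
  x=-2.948: |R|=0.65049 <1
  x=-2.393: |R|=0.46081 <1
  x=-4.542: |R|=1.05409 >1
  x=-4.508: |R|=1.04711 >1
So |R|<1 on (-4.2857, 0).

left endpoint -4.2857.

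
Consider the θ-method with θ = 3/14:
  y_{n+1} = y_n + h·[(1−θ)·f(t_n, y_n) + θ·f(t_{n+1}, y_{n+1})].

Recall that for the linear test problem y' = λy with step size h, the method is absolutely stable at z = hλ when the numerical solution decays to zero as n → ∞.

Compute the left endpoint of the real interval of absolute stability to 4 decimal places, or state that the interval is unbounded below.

With y'=λy (z=hλ):
  y_{n+1} = y_n + z·[11/14·y_n + 3/14·y_{n+1}] ⇒ (1 − 3/14z)y_{n+1} = (1 + 11/14z)y_n
  so R(z) = (1 + 11/14z)/(1 − 3/14z).

Find x<0 with |R(x)|<1.
x=-1.65: |R|=0.2190
R=−1: 1+11/14x = −1+3/14x ⇒ -4/7x=2 ⇒ x=2/(-4/7)=-3.5000
Confirm numerically:
  x=-2.793: |R|=0.74726 <1
  x=-2.136: |R|=0.46531 <1
  x=-2.082: |R|=0.43969 <1
  x=-1.729: |R|=0.26158 <1
  x=-4.064: |R|=1.17227 >1
  x=-4.010: |R|=1.15674 >1
  x=-3.735: |R|=1.07459 >1
Stable set (-3.5000, 0).

z* = -3.5000.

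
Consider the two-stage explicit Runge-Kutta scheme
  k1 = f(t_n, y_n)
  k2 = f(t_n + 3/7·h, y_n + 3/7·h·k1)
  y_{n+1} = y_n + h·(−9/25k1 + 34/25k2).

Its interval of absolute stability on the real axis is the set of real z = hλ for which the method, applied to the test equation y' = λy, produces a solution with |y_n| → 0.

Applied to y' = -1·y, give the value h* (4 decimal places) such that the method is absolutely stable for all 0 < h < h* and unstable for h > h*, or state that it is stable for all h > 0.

On y'=λy, z=hλ:
  k1=λy_n ⇒ h·k1=z·y_n;  k2=λ(1+3/7z)y_n ⇒ h·k2=z(1+3/7z)y_n
  y_{n+1}/y_n = 1 − 9/25z + 34/25z(1+3/7z) = 1 + z + 102/175z²
  so R(z) = 1 + z + 102/175z².

Find x<0 with |R(x)|<1.
x=-1.77: |R|=1.0560
R=1: x+102/175x²=0 ⇒ x=−175/102=-1.7157; min R=1−1/(4·102/175)=0.5711>−1
Confirm numerically:
  x=-1.500: |R|=0.81143 <1
  x=-1.420: |R|=0.75527 <1
  x=-1.243: |R|=0.65754 <1
  x=-1.029: |R|=0.58815 <1
  x=-2.105: |R|=1.47765 >1
  x=-2.087: |R|=1.45167 >1
  x=-1.818: |R|=1.10842 >1
Stable set (-1.7157, 0).

(-1.7157,0); λ=-1 ⇒ h* = (175/102)/1 = 1.7157.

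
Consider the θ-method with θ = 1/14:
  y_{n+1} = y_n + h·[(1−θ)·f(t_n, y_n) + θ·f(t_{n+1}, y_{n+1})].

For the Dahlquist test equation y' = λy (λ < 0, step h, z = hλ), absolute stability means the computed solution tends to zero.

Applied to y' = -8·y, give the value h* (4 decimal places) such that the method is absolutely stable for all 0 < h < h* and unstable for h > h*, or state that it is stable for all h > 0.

Set f=λy, z=hλ:
  y_{n+1} = y_n + z·[13/14·y_n + 1/14·y_{n+1}] ⇒ (1 − 1/14z)y_{n+1} = (1 + 13/14z)y_n
  so R(z) = (1 + 13/14z)/(1 − 1/14z).

Need |R(x)|<1, x<0.
x=-0.4: |R|=0.6111
R=−1: 1+13/14x = −1+1/14x ⇒ -6/7x=2 ⇒ x=2/(-6/7)=-2.3333
Confirm numerically:
  x=-2.061: |R|=0.79653 <1
  x=-1.723: |R|=0.53419 <1
  x=-1.331: |R|=0.21545 <1
  x=-1.285: |R|=0.17697 <1
  x=-2.585: |R|=1.18209 >1
  x=-2.496: |R|=1.11833 >1
  x=-2.449: |R|=1.08438 >1
Interval (-2.3333, 0).

(-2.3333,0); λ=-8 ⇒ h* = (7/3)/8 = 0.2917.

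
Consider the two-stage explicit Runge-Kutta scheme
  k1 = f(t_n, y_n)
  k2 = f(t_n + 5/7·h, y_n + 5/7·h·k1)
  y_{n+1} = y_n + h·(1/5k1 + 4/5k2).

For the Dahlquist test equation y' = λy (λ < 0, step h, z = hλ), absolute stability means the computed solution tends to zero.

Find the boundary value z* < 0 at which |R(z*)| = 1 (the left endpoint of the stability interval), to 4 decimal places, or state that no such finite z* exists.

z* = -1.7500.

Set f=λy, z=hλ:
  k1=λy_n ⇒ h·k1=z·y_n;  k2=λ(1+5/7z)y_n ⇒ h·k2=z(1+5/7z)y_n
  y_{n+1}/y_n = 1 + 1/5z + 4/5z(1+5/7z) = 1 + z + 4/7z²
  R(z) = 1 + z + 4/7z².

Solve |R(x)|<1 on ℝ⁻.
x=-0.79: |R|=0.5666
R=1: x+4/7x²=0 ⇒ x=−7/4=-1.7500; min R=1−1/(4·4/7)=0.5625>−1
Confirm numerically:
  x=-1.524: |R|=0.80319 <1
  x=-1.509: |R|=0.79219 <1
  x=-0.806: |R|=0.56522 <1
  x=-0.755: |R|=0.57073 <1
  x=-2.281: |R|=1.69212 >1
  x=-1.949: |R|=1.22163 >1
So |R|<1 on (-1.7500, 0).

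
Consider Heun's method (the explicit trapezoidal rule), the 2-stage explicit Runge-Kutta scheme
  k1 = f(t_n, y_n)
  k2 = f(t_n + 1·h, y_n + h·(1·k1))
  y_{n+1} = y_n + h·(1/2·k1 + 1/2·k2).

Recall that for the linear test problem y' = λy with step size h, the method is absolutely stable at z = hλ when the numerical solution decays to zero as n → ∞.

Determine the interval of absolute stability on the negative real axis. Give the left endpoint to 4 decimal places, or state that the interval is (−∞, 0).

Test eqn y'=λy, z=hλ:
  order 2, 2-stage ⇒ R(z)=1+z+z^2/2
  (e.g. R(-1.28)=0.53920, |R|=0.53920)

Find x<0 with |R(x)|<1.
x=-1.28: |R|=0.5392
|R(-2.14)|=1.1498 |R(-1.69)|=0.7380 |R(-1.29)|=0.5421
Bisect:
  x_lo=-2.7529 |R|=2.0364  x_hi=-0.3356 |R|=0.7207
  mid=-1.54424 |R|=0.64810 →hi
  mid=-2.14858 |R|=1.15962 →lo
  mid=-1.84641 |R|=0.85821 →hi
  mid=-1.99749 |R|=0.99750 →hi
  mid=-2.07304 |R|=1.07570 →lo
  mid=-2.03527 |R|=1.03589 →lo
  mid=-2.01638 |R|=1.01651 →lo
  ...
  [-2.00000,-1.99986] ⇒ x*=-2.0000
So |R|<1 on (-2.0000, 0).

z∈(-2.0000,0).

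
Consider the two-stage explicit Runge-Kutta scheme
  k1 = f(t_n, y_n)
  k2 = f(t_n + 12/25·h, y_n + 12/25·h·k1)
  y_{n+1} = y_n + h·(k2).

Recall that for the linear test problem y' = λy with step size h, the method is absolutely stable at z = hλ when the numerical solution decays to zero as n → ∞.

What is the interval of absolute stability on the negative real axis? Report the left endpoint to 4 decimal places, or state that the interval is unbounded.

z∈(-2.0833,0).

On y'=λy, z=hλ:
  k1=λy_n ⇒ h·k1=z·y_n;  k2=λ(1+12/25z)y_n ⇒ h·k2=z(1+12/25z)y_n
  y_{n+1}/y_n = 1 + z(1+12/25z) = 1 + z + 12/25z²
  so R(z) = 1 + z + 12/25z².

Need |R(x)|<1, x<0.
x=-1.49: |R|=0.5756
R=1: x+12/25x²=0 ⇒ x=−25/12=-2.0833; min R=1−1/(4·12/25)=0.4792>−1
Confirm numerically:
  x=-1.458: |R|=0.56237 <1
  x=-1.241: |R|=0.49824 <1
  x=-1.236: |R|=0.49729 <1
  x=-1.135: |R|=0.48335 <1
  x=-2.308: |R|=1.24889 >1
  x=-2.283: |R|=1.21880 >1
  x=-2.119: |R|=1.03628 >1
Stable set (-2.0833, 0).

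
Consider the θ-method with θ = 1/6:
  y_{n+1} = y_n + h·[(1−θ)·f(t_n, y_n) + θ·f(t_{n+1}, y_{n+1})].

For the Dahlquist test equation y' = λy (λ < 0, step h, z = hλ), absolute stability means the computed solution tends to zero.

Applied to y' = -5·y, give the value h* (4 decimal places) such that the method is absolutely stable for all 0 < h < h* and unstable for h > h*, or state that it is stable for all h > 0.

On y'=λy, z=hλ:
  y_{n+1} = y_n + z·[5/6·y_n + 1/6·y_{n+1}] ⇒ (1 − 1/6z)y_{n+1} = (1 + 5/6z)y_n
  so R(z) = (1 + 5/6z)/(1 − 1/6z).

Solve |R(x)|<1 on ℝ⁻.
x=-1.43: |R|=0.1548
R=−1: 1+5/6x = −1+1/6x ⇒ -2/3x=2 ⇒ x=2/(-2/3)=-3.0000
Confirm numerically:
  x=-2.344: |R|=0.68552 <1
  x=-2.288: |R|=0.65637 <1
  x=-2.263: |R|=0.64323 <1
  x=-1.566: |R|=0.24187 <1
  x=-3.482: |R|=1.20333 >1
  x=-3.339: |R|=1.14520 >1
  x=-3.263: |R|=1.11357 >1
So |R|<1 on (-3.0000, 0).

(-3.0000,0); λ=-5 ⇒ h* = (3)/5 = 0.6000.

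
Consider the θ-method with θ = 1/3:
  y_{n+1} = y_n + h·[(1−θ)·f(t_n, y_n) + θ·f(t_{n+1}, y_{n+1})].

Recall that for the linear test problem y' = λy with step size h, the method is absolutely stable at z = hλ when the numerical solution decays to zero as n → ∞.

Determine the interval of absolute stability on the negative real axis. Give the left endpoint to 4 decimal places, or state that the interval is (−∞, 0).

(-6.0000, 0).

On y'=λy, z=hλ:
  y_{n+1} = y_n + z·[2/3·y_n + 1/3·y_{n+1}] ⇒ (1 − 1/3z)y_{n+1} = (1 + 2/3z)y_n
  so R(z) = (1 + 2/3z)/(1 − 1/3z).

Find x<0 with |R(x)|<1.
x=-1.65: |R|=0.0645
R=−1: 1+2/3x = −1+1/3x ⇒ -1/3x=2 ⇒ x=2/(-1/3)=-6.0000
Confirm numerically:
  x=-4.369: |R|=0.77867 <1
  x=-3.954: |R|=0.70578 <1
  x=-3.315: |R|=0.57482 <1
  x=-6.497: |R|=1.05233 >1
  x=-6.340: |R|=1.03640 >1
  x=-6.301: |R|=1.03236 >1
Interval (-6.0000, 0).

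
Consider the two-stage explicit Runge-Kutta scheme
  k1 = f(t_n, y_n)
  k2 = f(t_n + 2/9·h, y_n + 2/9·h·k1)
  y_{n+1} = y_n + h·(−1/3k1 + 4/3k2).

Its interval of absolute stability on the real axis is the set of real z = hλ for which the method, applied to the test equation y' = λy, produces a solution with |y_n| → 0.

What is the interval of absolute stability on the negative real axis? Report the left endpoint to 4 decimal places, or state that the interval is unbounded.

Set f=λy, z=hλ:
  k1=λy_n ⇒ h·k1=z·y_n;  k2=λ(1+2/9z)y_n ⇒ h·k2=z(1+2/9z)y_n
  y_{n+1}/y_n = 1 − 1/3z + 4/3z(1+2/9z) = 1 + z + 8/27z²
  Hence R(z) = 1 + z + 8/27z².

Find x<0 with |R(x)|<1.
x=-1.07: |R|=0.2692
R=1: x+8/27x²=0 ⇒ x=−27/8=-3.3750; min R=1−1/(4·8/27)=0.1562>−1
Confirm numerically:
  x=-2.686: |R|=0.45166 <1
  x=-2.512: |R|=0.35767 <1
  x=-2.487: |R|=0.34564 <1
  x=-2.169: |R|=0.22494 <1
  x=-3.923: |R|=1.63698 >1
  x=-3.550: |R|=1.18407 >1
  x=-3.535: |R|=1.16759 >1
Stable set (-3.3750, 0).

z∈(-3.3750,0).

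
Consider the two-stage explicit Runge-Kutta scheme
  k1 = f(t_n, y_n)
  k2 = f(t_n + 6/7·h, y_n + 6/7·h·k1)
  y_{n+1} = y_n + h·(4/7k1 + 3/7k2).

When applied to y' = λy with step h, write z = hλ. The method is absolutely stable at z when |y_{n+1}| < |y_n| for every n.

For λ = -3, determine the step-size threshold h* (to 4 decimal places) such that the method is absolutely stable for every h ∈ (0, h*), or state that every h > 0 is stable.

With y'=λy (z=hλ):
  k1=λy_n ⇒ h·k1=z·y_n;  k2=λ(1+6/7z)y_n ⇒ h·k2=z(1+6/7z)y_n
  y_{n+1}/y_n = 1 + 4/7z + 3/7z(1+6/7z) = 1 + z + 18/49z²
  R(z) = 1 + z + 18/49z².

Find x<0 with |R(x)|<1.
x=-1.54: |R|=0.3312
R=1: x+18/49x²=0 ⇒ x=−49/18=-2.7222; min R=1−1/(4·18/49)=0.3194>−1
Confirm numerically:
  x=-1.801: |R|=0.39053 <1
  x=-1.652: |R|=0.35053 <1
  x=-1.463: |R|=0.32326 <1
  x=-1.136: |R|=0.33806 <1
  x=-3.044: |R|=1.35981 >1
  x=-2.859: |R|=1.14365 >1
  x=-2.764: |R|=1.04242 >1
Interval (-2.7222, 0).

(-2.7222,0); λ=-3 ⇒ h* = (49/18)/3 = 0.9074.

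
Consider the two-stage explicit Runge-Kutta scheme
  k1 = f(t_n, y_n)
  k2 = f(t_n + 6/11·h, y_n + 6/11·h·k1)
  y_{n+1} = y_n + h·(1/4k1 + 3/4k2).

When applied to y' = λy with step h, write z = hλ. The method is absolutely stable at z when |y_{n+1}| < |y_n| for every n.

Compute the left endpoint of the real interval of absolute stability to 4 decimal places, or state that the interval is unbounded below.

Set f=λy, z=hλ:
  k1=λy_n ⇒ h·k1=z·y_n;  k2=λ(1+6/11z)y_n ⇒ h·k2=z(1+6/11z)y_n
  y_{n+1}/y_n = 1 + 1/4z + 3/4z(1+6/11z) = 1 + z + 9/22z²
  Hence R(z) = 1 + z + 9/22z².

Need |R(x)|<1, x<0.
x=-1.25: |R|=0.3892
R=1: x+9/22x²=0 ⇒ x=−22/9=-2.4444; min R=1−1/(4·9/22)=0.3889>−1
Confirm numerically:
  x=-2.316: |R|=0.87830 <1
  x=-2.170: |R|=0.75637 <1
  x=-1.297: |R|=0.39118 <1
  x=-2.940: |R|=1.59602 >1
  x=-2.673: |R|=1.24993 >1
Interval (-2.4444, 0).

z* = -2.4444.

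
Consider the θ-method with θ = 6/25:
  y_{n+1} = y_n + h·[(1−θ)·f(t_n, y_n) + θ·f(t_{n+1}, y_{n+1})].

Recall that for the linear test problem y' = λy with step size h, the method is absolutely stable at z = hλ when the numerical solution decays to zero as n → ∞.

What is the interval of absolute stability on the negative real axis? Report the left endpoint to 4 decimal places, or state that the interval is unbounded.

(-3.8462, 0).

With y'=λy (z=hλ):
  y_{n+1} = y_n + z·[19/25·y_n + 6/25·y_{n+1}] ⇒ (1 − 6/25z)y_{n+1} = (1 + 19/25z)y_n
  Hence R(z) = (1 + 19/25z)/(1 − 6/25z).

Need |R(x)|<1, x<0.
x=-0.79: |R|=0.3359
R=−1: 1+19/25x = −1+6/25x ⇒ -13/25x=2 ⇒ x=2/(-13/25)=-3.8462
Confirm numerically:
  x=-3.680: |R|=0.95412 <1
  x=-3.353: |R|=0.85791 <1
  x=-1.628: |R|=0.17062 <1
  x=-4.336: |R|=1.12482 >1
  x=-4.093: |R|=1.06475 >1
  x=-4.068: |R|=1.05837 >1
Interval (-3.8462, 0).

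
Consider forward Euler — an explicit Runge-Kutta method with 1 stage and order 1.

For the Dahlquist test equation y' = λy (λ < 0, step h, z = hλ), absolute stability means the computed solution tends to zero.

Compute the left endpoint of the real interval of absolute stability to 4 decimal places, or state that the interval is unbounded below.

z* = -2.0000.

Test eqn y'=λy, z=hλ:
  order 1, 1-stage ⇒ R(z)=1+z
  (e.g. R(-0.8)=0.20000, |R|=0.20000)

Need |R(x)|<1, x<0.
x=-0.8: |R|=0.2000
|R(-1.49)|=0.4900 |R(-0.84)|=0.1600 |R(-0.81)|=0.1900
Bisect:
  x_lo=-2.6822 |R|=1.6822  x_hi=-0.3694 |R|=0.6306
  mid=-1.52576 |R|=0.52576 →hi
  mid=-2.10396 |R|=1.10396 →lo
  mid=-1.81486 |R|=0.81486 →hi
  mid=-1.95941 |R|=0.95941 →hi
  mid=-2.03169 |R|=1.03169 →lo
  mid=-1.99555 |R|=0.99555 →hi
  mid=-2.01362 |R|=1.01362 →lo
  mid=-2.00458 |R|=1.00458 →lo
  ...
  [-2.00007,-1.99993] ⇒ x*=-2.0000
Stable set (-2.0000, 0).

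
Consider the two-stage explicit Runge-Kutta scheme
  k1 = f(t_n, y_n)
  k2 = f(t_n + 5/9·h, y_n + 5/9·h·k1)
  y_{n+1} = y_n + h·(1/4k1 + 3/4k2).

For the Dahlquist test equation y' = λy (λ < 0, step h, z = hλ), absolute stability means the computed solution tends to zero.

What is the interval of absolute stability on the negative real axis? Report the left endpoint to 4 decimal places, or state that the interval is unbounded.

With y'=λy (z=hλ):
  k1=λy_n ⇒ h·k1=z·y_n;  k2=λ(1+5/9z)y_n ⇒ h·k2=z(1+5/9z)y_n
  y_{n+1}/y_n = 1 + 1/4z + 3/4z(1+5/9z) = 1 + z + 5/12z²
  Hence R(z) = 1 + z + 5/12z².

Find x<0 with |R(x)|<1.
x=-1.28: |R|=0.4027
R=1: x+5/12x²=0 ⇒ x=−12/5=-2.4000; min R=1−1/(4·5/12)=0.4000>−1
Confirm numerically:
  x=-2.155: |R|=0.78001 <1
  x=-2.068: |R|=0.71393 <1
  x=-1.942: |R|=0.62940 <1
  x=-1.592: |R|=0.46403 <1
  x=-2.954: |R|=1.68188 >1
  x=-2.755: |R|=1.40751 >1
  x=-2.535: |R|=1.14259 >1
Stable set (-2.4000, 0).

z∈(-2.4000,0).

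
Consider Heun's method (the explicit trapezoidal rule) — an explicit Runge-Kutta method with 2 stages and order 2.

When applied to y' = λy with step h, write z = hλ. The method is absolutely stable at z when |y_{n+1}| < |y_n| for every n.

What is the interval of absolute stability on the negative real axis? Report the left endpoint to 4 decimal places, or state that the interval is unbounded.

Test eqn y'=λy, z=hλ:
  order 2, 2-stage ⇒ R(z)=1+z+z^2/2
  (e.g. R(-1.62)=0.69220, |R|=0.69220)

Boundary: |R(x)|=1, x<0.
x=-1.62: |R|=0.6922
|R(-2.16)|=1.1728 |R(-1.28)|=0.5392 |R(-0.71)|=0.5421
Bisect:
  x_lo=-2.4366 |R|=1.5319  x_hi=-0.1293 |R|=0.8791
  mid=-1.28292 |R|=0.54002 →hi
  mid=-1.85975 |R|=0.86958 →hi
  mid=-2.14816 |R|=1.15914 →lo
  mid=-2.00396 |R|=1.00396 →lo
  mid=-1.93185 |R|=0.93417 →hi
  mid=-1.96790 |R|=0.96842 →hi
  mid=-1.98593 |R|=0.98603 →hi
  mid=-1.99494 |R|=0.99496 →hi
  ...
  [-2.00001,-1.99987] ⇒ x*=-2.0000
Interval (-2.0000, 0).

(-2.0000, 0).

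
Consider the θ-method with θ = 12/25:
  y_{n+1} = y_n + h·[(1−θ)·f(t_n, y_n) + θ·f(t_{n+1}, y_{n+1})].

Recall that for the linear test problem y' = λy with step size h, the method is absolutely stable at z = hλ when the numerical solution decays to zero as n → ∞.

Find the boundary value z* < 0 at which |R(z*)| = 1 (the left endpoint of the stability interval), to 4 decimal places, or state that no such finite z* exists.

z* = -50.0000.

On y'=λy, z=hλ:
  y_{n+1} = y_n + z·[13/25·y_n + 12/25·y_{n+1}] ⇒ (1 − 12/25z)y_{n+1} = (1 + 13/25z)y_n
  R(z) = (1 + 13/25z)/(1 − 12/25z).

Boundary: |R(x)|=1, x<0.
x=-1.21: |R|=0.2346
R=−1: 1+13/25x = −1+12/25x ⇒ -1/25x=2 ⇒ x=2/(-1/25)=-50.0000
Confirm numerically:
  x=-44.920: |R|=0.99099 <1
  x=-44.238: |R|=0.98963 <1
  x=-35.088: |R|=0.96657 <1
  x=-31.316: |R|=0.95338 <1
  x=-50.516: |R|=1.00082 >1
  x=-50.226: |R|=1.00036 >1
Stable set (-50.0000, 0).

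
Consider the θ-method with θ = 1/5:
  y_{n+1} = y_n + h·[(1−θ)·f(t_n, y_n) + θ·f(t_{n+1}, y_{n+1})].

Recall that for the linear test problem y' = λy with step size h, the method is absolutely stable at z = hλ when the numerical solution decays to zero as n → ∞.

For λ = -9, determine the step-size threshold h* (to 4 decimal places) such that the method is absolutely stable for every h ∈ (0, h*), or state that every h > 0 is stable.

(-3.3333,0); λ=-9 ⇒ h* = (10/3)/9 = 0.3704.

Test eqn y'=λy, z=hλ:
  y_{n+1} = y_n + z·[4/5·y_n + 1/5·y_{n+1}] ⇒ (1 − 1/5z)y_{n+1} = (1 + 4/5z)y_n
  so R(z) = (1 + 4/5z)/(1 − 1/5z).

Boundary: |R(x)|=1, x<0.
x=-0.78: |R|=0.3253
R=−1: 1+4/5x = −1+1/5x ⇒ -3/5x=2 ⇒ x=2/(-3/5)=-3.3333
Confirm numerically:
  x=-2.358: |R|=0.60234 <1
  x=-2.331: |R|=0.58982 <1
  x=-2.171: |R|=0.51374 <1
  x=-2.156: |R|=0.50643 <1
  x=-3.672: |R|=1.11716 >1
  x=-3.604: |R|=1.09437 >1
  x=-3.560: |R|=1.07944 >1
Stable set (-3.3333, 0).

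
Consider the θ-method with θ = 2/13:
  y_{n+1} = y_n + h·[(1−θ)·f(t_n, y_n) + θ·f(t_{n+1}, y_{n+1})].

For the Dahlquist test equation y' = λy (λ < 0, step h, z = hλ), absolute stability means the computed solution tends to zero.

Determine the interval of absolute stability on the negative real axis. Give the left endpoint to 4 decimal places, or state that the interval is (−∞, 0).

Set f=λy, z=hλ:
  y_{n+1} = y_n + z·[11/13·y_n + 2/13·y_{n+1}] ⇒ (1 − 2/13z)y_{n+1} = (1 + 11/13z)y_n
  so R(z) = (1 + 11/13z)/(1 − 2/13z).

Boundary: |R(x)|=1, x<0.
x=-1.65: |R|=0.3160
R=−1: 1+11/13x = −1+2/13x ⇒ -9/13x=2 ⇒ x=2/(-9/13)=-2.8889
Confirm numerically:
  x=-2.844: |R|=0.97838 <1
  x=-2.399: |R|=0.75228 <1
  x=-1.402: |R|=0.15325 <1
  x=-1.189: |R|=0.00514 <1
  x=-3.474: |R|=1.26399 >1
  x=-3.132: |R|=1.11358 >1
  x=-3.129: |R|=1.11221 >1
So |R|<1 on (-2.8889, 0).

z∈(-2.8889,0).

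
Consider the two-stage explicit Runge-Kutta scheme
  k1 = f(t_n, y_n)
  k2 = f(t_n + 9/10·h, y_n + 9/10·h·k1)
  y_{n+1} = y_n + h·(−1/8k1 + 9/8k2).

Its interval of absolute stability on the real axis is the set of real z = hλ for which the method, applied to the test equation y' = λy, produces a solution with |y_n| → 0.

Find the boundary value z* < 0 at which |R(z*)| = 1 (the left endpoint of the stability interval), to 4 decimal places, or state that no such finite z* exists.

left endpoint -0.9877.

Test eqn y'=λy, z=hλ:
  k1=λy_n ⇒ h·k1=z·y_n;  k2=λ(1+9/10z)y_n ⇒ h·k2=z(1+9/10z)y_n
  y_{n+1}/y_n = 1 − 1/8z + 9/8z(1+9/10z) = 1 + z + 81/80z²
  Hence R(z) = 1 + z + 81/80z².

Find x<0 with |R(x)|<1.
x=-0.6: |R|=0.7645
R=1: x+81/80x²=0 ⇒ x=−80/81=-0.9877; min R=1−1/(4·81/80)=0.7531>−1
Confirm numerically:
  x=-0.816: |R|=0.85818 <1
  x=-0.695: |R|=0.79406 <1
  x=-0.462: |R|=0.75411 <1
  x=-1.444: |R|=1.66720 >1
  x=-1.339: |R|=1.47633 >1
So |R|<1 on (-0.9877, 0).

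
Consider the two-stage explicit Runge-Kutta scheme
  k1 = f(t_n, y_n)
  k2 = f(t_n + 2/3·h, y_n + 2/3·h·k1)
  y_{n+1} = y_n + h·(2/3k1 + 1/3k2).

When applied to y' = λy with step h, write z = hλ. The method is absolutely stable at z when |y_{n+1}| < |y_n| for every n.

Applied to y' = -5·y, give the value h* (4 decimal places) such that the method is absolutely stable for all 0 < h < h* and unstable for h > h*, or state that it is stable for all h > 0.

(-4.5000,0); λ=-5 ⇒ h* = (9/2)/5 = 0.9000.

With y'=λy (z=hλ):
  k1=λy_n ⇒ h·k1=z·y_n;  k2=λ(1+2/3z)y_n ⇒ h·k2=z(1+2/3z)y_n
  y_{n+1}/y_n = 1 + 2/3z + 1/3z(1+2/3z) = 1 + z + 2/9z²
  so R(z) = 1 + z + 2/9z².

Find x<0 with |R(x)|<1.
x=-0.62: |R|=0.4654
R=1: x+2/9x²=0 ⇒ x=−9/2=-4.5000; min R=1−1/(4·2/9)=-0.1250>−1
Confirm numerically:
  x=-3.990: |R|=0.54780 <1
  x=-3.777: |R|=0.39316 <1
  x=-2.766: |R|=0.06583 <1
  x=-5.047: |R|=1.61349 >1
  x=-4.599: |R|=1.10118 >1
  x=-4.524: |R|=1.02413 >1
So |R|<1 on (-4.5000, 0).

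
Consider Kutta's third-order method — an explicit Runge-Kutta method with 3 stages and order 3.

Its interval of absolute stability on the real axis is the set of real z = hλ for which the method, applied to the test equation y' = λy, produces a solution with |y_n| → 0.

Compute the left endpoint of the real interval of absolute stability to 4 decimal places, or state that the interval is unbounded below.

left endpoint -2.5127.

Set f=λy, z=hλ:
  order 3, 3-stage ⇒ R(z)=1+z+z^2/2+z^3/6
  (e.g. R(-1.73)=-0.09650, |R|=0.09650)

Solve |R(x)|<1 on ℝ⁻.
x=-1.73: |R|=0.0965
|R(-1.26)|=0.2004 |R(-1.13)|=0.2680 |R(-0.66)|=0.5099
Bisect:
  x_lo=-3.3696 |R|=3.0692  x_hi=-0.1630 |R|=0.8496
  mid=-1.76631 |R|=0.12482 →hi
  mid=-2.56798 |R|=1.09314 →lo
  mid=-2.16714 |R|=0.51522 →hi
  mid=-2.36756 |R|=0.77672 →hi
  mid=-2.46777 |R|=0.92756 →hi
  mid=-2.51787 |R|=1.00845 →lo
  mid=-2.49282 |R|=0.96754 →hi
  mid=-2.50535 |R|=0.98787 →hi
  mid=-2.51161 |R|=0.99813 →hi
  mid=-2.51474 |R|=1.00328 →lo
  ...
  [-2.51278,-2.51259] ⇒ x*=-2.5127
Interval (-2.5127, 0).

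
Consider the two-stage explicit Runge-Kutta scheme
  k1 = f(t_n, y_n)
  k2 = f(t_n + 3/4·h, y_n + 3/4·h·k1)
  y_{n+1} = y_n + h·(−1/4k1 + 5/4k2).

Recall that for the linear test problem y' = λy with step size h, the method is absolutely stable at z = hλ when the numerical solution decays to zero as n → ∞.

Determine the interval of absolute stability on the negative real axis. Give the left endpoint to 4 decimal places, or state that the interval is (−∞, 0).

(-1.0667, 0).

On y'=λy, z=hλ:
  k1=λy_n ⇒ h·k1=z·y_n;  k2=λ(1+3/4z)y_n ⇒ h·k2=z(1+3/4z)y_n
  y_{n+1}/y_n = 1 − 1/4z + 5/4z(1+3/4z) = 1 + z + 15/16z²
  ⇒ R(z) = 1 + z + 15/16z².

Boundary: |R(x)|=1, x<0.
x=-1.6: |R|=1.8000
R=1: x+15/16x²=0 ⇒ x=−16/15=-1.0667; min R=1−1/(4·15/16)=0.7333>−1
Confirm numerically:
  x=-0.905: |R|=0.86284 <1
  x=-0.888: |R|=0.85126 <1
  x=-0.617: |R|=0.73990 <1
  x=-0.607: |R|=0.73842 <1
  x=-1.502: |R|=1.61300 >1
  x=-1.364: |R|=1.38022 >1
Interval (-1.0667, 0).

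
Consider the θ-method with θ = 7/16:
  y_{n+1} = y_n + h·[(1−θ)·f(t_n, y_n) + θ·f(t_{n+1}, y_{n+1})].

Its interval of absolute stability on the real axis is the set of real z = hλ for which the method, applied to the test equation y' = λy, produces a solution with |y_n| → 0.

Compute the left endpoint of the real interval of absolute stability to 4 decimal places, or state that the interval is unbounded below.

z* = -16.0000.

With y'=λy (z=hλ):
  y_{n+1} = y_n + z·[9/16·y_n + 7/16·y_{n+1}] ⇒ (1 − 7/16z)y_{n+1} = (1 + 9/16z)y_n
  ⇒ R(z) = (1 + 9/16z)/(1 − 7/16z).

Need |R(x)|<1, x<0.
x=-1.14: |R|=0.2394
R=−1: 1+9/16x = −1+7/16x ⇒ -1/8x=2 ⇒ x=2/(-1/8)=-16.0000
Confirm numerically:
  x=-13.753: |R|=0.95997 <1
  x=-12.988: |R|=0.94366 <1
  x=-9.139: |R|=0.82842 <1
  x=-16.447: |R|=1.00682 >1
  x=-16.101: |R|=1.00157 >1
Stable set (-16.0000, 0).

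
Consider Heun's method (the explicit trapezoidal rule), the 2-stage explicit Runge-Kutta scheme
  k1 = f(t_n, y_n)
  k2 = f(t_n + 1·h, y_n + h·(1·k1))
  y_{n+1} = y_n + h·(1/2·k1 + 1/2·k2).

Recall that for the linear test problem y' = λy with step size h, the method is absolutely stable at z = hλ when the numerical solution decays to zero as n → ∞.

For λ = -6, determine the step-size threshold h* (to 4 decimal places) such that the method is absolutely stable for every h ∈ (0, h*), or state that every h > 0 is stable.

(-2.0000,0); λ=-6 ⇒ h* = 0.3333.

On y'=λy, z=hλ:
  order 2, 2-stage ⇒ R(z)=1+z+z^2/2
  (e.g. R(-1.79)=0.81205, |R|=0.81205)

Solve |R(x)|<1 on ℝ⁻.
x=-1.79: |R|=0.8121
|R(-2.36)|=1.4248 |R(-1.34)|=0.5578 |R(-0.59)|=0.5840
Bisect:
  x_lo=-2.7176 |R|=1.9751  x_hi=-0.3852 |R|=0.6890
  mid=-1.55142 |R|=0.65203 →hi
  mid=-2.13450 |R|=1.14355 →lo
  mid=-1.84296 |R|=0.85529 →hi
  mid=-1.98873 |R|=0.98880 →hi
  mid=-2.06162 |R|=1.06352 →lo
  mid=-2.02517 |R|=1.02549 →lo
  mid=-2.00695 |R|=1.00698 →lo
  mid=-1.99784 |R|=0.99784 →hi
  ...
  [-2.00012,-1.99998] ⇒ x*=-2.0000
So |R|<1 on (-2.0000, 0).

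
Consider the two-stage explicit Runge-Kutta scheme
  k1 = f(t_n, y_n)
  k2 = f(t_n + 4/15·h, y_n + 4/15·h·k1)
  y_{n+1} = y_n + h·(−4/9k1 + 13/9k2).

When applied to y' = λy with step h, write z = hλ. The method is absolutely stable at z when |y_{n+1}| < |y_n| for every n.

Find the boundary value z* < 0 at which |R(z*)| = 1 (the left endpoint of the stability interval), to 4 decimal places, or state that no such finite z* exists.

z* = -2.5962.

With y'=λy (z=hλ):
  k1=λy_n ⇒ h·k1=z·y_n;  k2=λ(1+4/15z)y_n ⇒ h·k2=z(1+4/15z)y_n
  y_{n+1}/y_n = 1 − 4/9z + 13/9z(1+4/15z) = 1 + z + 52/135z²
  R(z) = 1 + z + 52/135z².

Boundary: |R(x)|=1, x<0.
x=-1.47: |R|=0.3623
R=1: x+52/135x²=0 ⇒ x=−135/52=-2.5962; min R=1−1/(4·52/135)=0.3510>−1
Confirm numerically:
  x=-2.374: |R|=0.79686 <1
  x=-1.791: |R|=0.44455 <1
  x=-1.425: |R|=0.35717 <1
  x=-1.389: |R|=0.35415 <1
  x=-3.170: |R|=1.70069 >1
  x=-3.048: |R|=1.53049 >1
  x=-2.931: |R|=1.37803 >1
So |R|<1 on (-2.5962, 0).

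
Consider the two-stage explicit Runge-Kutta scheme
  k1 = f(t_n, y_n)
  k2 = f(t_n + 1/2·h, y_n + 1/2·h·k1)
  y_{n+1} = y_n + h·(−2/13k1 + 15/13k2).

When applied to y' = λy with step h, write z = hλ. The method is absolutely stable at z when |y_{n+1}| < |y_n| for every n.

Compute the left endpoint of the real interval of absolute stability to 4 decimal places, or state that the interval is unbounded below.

z* = -1.7333.

On y'=λy, z=hλ:
  k1=λy_n ⇒ h·k1=z·y_n;  k2=λ(1+1/2z)y_n ⇒ h·k2=z(1+1/2z)y_n
  y_{n+1}/y_n = 1 − 2/13z + 15/13z(1+1/2z) = 1 + z + 15/26z²
  ⇒ R(z) = 1 + z + 15/26z².

Need |R(x)|<1, x<0.
x=-1.65: |R|=0.9207
R=1: x+15/26x²=0 ⇒ x=−26/15=-1.7333; min R=1−1/(4·15/26)=0.5667>−1
Confirm numerically:
  x=-1.577: |R|=0.85777 <1
  x=-1.274: |R|=0.66239 <1
  x=-1.260: |R|=0.65592 <1
  x=-0.873: |R|=0.56669 <1
  x=-2.051: |R|=1.37589 >1
  x=-2.000: |R|=1.30769 >1
  x=-1.990: |R|=1.29467 >1
Interval (-1.7333, 0).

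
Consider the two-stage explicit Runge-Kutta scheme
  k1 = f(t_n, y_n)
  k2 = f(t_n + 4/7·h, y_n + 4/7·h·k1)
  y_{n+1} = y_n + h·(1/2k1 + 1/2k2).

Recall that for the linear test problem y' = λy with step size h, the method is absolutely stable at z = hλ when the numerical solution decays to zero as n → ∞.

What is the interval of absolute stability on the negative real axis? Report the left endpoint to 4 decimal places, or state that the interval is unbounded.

On y'=λy, z=hλ:
  k1=λy_n ⇒ h·k1=z·y_n;  k2=λ(1+4/7z)y_n ⇒ h·k2=z(1+4/7z)y_n
  y_{n+1}/y_n = 1 + 1/2z + 1/2z(1+4/7z) = 1 + z + 2/7z²
  ⇒ R(z) = 1 + z + 2/7z².

Solve |R(x)|<1 on ℝ⁻.
x=-1.45: |R|=0.1507
R=1: x+2/7x²=0 ⇒ x=−7/2=-3.5000; min R=1−1/(4·2/7)=0.1250>−1
Confirm numerically:
  x=-3.082: |R|=0.63192 <1
  x=-2.676: |R|=0.36999 <1
  x=-2.670: |R|=0.36683 <1
  x=-1.658: |R|=0.12742 <1
  x=-4.008: |R|=1.58173 >1
  x=-3.615: |R|=1.11878 >1
Stable set (-3.5000, 0).

z∈(-3.5000,0).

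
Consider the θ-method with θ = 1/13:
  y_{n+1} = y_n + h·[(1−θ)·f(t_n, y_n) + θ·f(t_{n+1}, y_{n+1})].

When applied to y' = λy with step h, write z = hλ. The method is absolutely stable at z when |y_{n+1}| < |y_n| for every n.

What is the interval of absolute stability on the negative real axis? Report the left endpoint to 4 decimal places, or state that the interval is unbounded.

(-2.3636, 0).

On y'=λy, z=hλ:
  y_{n+1} = y_n + z·[12/13·y_n + 1/13·y_{n+1}] ⇒ (1 − 1/13z)y_{n+1} = (1 + 12/13z)y_n
  so R(z) = (1 + 12/13z)/(1 − 1/13z).

Need |R(x)|<1, x<0.
x=-1.03: |R|=0.0456
R=−1: 1+12/13x = −1+1/13x ⇒ -11/13x=2 ⇒ x=2/(-11/13)=-2.3636
Confirm numerically:
  x=-2.148: |R|=0.84341 <1
  x=-1.682: |R|=0.48931 <1
  x=-1.415: |R|=0.27610 <1
  x=-2.815: |R|=1.31394 >1
  x=-2.416: |R|=1.03736 >1
So |R|<1 on (-2.3636, 0).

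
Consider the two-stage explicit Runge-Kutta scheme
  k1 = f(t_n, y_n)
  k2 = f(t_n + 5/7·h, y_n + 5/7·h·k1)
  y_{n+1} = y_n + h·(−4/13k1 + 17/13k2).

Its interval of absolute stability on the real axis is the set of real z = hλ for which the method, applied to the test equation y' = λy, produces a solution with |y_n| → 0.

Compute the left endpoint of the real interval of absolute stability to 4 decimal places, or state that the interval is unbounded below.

Test eqn y'=λy, z=hλ:
  k1=λy_n ⇒ h·k1=z·y_n;  k2=λ(1+5/7z)y_n ⇒ h·k2=z(1+5/7z)y_n
  y_{n+1}/y_n = 1 − 4/13z + 17/13z(1+5/7z) = 1 + z + 85/91z²
  so R(z) = 1 + z + 85/91z².

Find x<0 with |R(x)|<1.
x=-0.52: |R|=0.7326
R=1: x+85/91x²=0 ⇒ x=−91/85=-1.0706; min R=1−1/(4·85/91)=0.7324>−1
Confirm numerically:
  x=-0.997: |R|=0.93147 <1
  x=-0.709: |R|=0.76054 <1
  x=-0.618: |R|=0.73874 <1
  x=-0.465: |R|=0.73697 <1
  x=-1.438: |R|=1.49350 >1
  x=-1.371: |R|=1.38471 >1
  x=-1.302: |R|=1.28143 >1
Interval (-1.0706, 0).

left endpoint -1.0706.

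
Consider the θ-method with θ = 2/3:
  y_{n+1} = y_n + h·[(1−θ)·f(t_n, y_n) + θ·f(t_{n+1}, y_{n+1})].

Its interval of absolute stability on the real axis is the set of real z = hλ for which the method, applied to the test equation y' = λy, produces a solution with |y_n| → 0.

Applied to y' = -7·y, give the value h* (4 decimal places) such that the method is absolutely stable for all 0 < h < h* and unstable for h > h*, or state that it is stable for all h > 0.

interval (−∞, 0). Any h>0 works for λ=-7.

Test eqn y'=λy, z=hλ:
  y_{n+1} = y_n + z·[1/3·y_n + 2/3·y_{n+1}] ⇒ (1 − 2/3z)y_{n+1} = (1 + 1/3z)y_n
  ⇒ R(z) = (1 + 1/3z)/(1 − 2/3z).

Boundary: |R(x)|=1, x<0.
x=-1.4: |R|=0.2759
x=-2: |R|=0.1429
x=-10: |R|=0.3043
x=-100: |R|=0.4778
θ=2/3≥1/2 ⇒ |1+1/3x|<|1−2/3x| ∀x<0 ⇒ stable on all of ℝ⁻.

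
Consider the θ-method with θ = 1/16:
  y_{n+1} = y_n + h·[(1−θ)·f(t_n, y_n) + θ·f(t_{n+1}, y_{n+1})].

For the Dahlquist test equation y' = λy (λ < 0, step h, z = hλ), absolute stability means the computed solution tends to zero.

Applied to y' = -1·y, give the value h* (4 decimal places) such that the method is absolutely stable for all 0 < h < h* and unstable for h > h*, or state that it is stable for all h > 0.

(-2.2857,0); λ=-1 ⇒ h* = (16/7)/1 = 2.2857.

On y'=λy, z=hλ:
  y_{n+1} = y_n + z·[15/16·y_n + 1/16·y_{n+1}] ⇒ (1 − 1/16z)y_{n+1} = (1 + 15/16z)y_n
  Hence R(z) = (1 + 15/16z)/(1 − 1/16z).

Need |R(x)|<1, x<0.
x=-0.87: |R|=0.1749
R=−1: 1+15/16x = −1+1/16x ⇒ -7/8x=2 ⇒ x=2/(-7/8)=-2.2857
Confirm numerically:
  x=-1.942: |R|=0.73180 <1
  x=-1.911: |R|=0.70711 <1
  x=-1.359: |R|=0.25261 <1
  x=-1.130: |R|=0.05546 <1
  x=-2.783: |R|=1.37065 >1
  x=-2.680: |R|=1.29550 >1
So |R|<1 on (-2.2857, 0).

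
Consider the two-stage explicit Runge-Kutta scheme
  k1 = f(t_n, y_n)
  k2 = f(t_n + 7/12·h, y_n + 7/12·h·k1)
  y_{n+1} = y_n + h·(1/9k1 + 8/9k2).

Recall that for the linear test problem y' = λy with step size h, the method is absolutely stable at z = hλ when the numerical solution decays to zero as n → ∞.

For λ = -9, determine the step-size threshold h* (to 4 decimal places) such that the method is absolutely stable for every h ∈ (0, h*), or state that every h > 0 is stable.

(-1.9286,0); λ=-9 ⇒ h* = (27/14)/9 = 0.2143.

With y'=λy (z=hλ):
  k1=λy_n ⇒ h·k1=z·y_n;  k2=λ(1+7/12z)y_n ⇒ h·k2=z(1+7/12z)y_n
  y_{n+1}/y_n = 1 + 1/9z + 8/9z(1+7/12z) = 1 + z + 14/27z²
  so R(z) = 1 + z + 14/27z².

Boundary: |R(x)|=1, x<0.
x=-0.6: |R|=0.5867
R=1: x+14/27x²=0 ⇒ x=−27/14=-1.9286; min R=1−1/(4·14/27)=0.5179>−1
Confirm numerically:
  x=-1.425: |R|=0.62792 <1
  x=-1.140: |R|=0.53387 <1
  x=-1.128: |R|=0.53175 <1
  x=-2.181: |R|=1.28547 >1
  x=-2.098: |R|=1.18431 >1
  x=-2.073: |R|=1.15524 >1
Stable set (-1.9286, 0).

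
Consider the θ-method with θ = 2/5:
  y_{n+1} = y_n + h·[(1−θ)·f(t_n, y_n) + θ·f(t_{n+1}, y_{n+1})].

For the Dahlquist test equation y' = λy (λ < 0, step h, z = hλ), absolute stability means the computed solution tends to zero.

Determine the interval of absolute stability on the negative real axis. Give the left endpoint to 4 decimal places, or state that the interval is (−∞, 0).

z∈(-10.0000,0).

With y'=λy (z=hλ):
  y_{n+1} = y_n + z·[3/5·y_n + 2/5·y_{n+1}] ⇒ (1 − 2/5z)y_{n+1} = (1 + 3/5z)y_n
  Hence R(z) = (1 + 3/5z)/(1 − 2/5z).

Solve |R(x)|<1 on ℝ⁻.
x=-0.6: |R|=0.5161
R=−1: 1+3/5x = −1+2/5x ⇒ -1/5x=2 ⇒ x=2/(-1/5)=-10.0000
Confirm numerically:
  x=-9.832: |R|=0.99319 <1
  x=-6.724: |R|=0.82242 <1
  x=-6.584: |R|=0.81198 <1
  x=-10.448: |R|=1.01730 >1
  x=-10.186: |R|=1.00733 >1
Interval (-10.0000, 0).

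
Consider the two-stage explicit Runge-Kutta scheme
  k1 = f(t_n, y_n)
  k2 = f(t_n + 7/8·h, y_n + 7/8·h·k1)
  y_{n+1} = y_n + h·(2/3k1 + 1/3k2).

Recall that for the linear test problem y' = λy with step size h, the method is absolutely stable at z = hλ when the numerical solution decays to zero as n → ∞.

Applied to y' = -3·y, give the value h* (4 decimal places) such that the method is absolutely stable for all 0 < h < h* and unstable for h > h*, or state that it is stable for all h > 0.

Set f=λy, z=hλ:
  k1=λy_n ⇒ h·k1=z·y_n;  k2=λ(1+7/8z)y_n ⇒ h·k2=z(1+7/8z)y_n
  y_{n+1}/y_n = 1 + 2/3z + 1/3z(1+7/8z) = 1 + z + 7/24z²
  R(z) = 1 + z + 7/24z².

Solve |R(x)|<1 on ℝ⁻.
x=-1.23: |R|=0.2113
R=1: x+7/24x²=0 ⇒ x=−24/7=-3.4286; min R=1−1/(4·7/24)=0.1429>−1
Confirm numerically:
  x=-3.101: |R|=0.70373 <1
  x=-2.233: |R|=0.22133 <1
  x=-1.838: |R|=0.14732 <1
  x=-3.729: |R|=1.32675 >1
  x=-3.688: |R|=1.27906 >1
Stable set (-3.4286, 0).

(-3.4286,0); λ=-3 ⇒ h* = (24/7)/3 = 1.1429.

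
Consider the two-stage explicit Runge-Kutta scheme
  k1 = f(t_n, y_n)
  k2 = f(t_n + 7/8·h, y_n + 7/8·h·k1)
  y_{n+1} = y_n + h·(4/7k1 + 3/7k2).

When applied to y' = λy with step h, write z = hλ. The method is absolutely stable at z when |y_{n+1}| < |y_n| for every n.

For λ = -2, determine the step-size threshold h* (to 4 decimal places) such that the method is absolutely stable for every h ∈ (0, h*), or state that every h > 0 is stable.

(-2.6667,0); λ=-2 ⇒ h* = (8/3)/2 = 1.3333.

Test eqn y'=λy, z=hλ:
  k1=λy_n ⇒ h·k1=z·y_n;  k2=λ(1+7/8z)y_n ⇒ h·k2=z(1+7/8z)y_n
  y_{n+1}/y_n = 1 + 4/7z + 3/7z(1+7/8z) = 1 + z + 3/8z²
  ⇒ R(z) = 1 + z + 3/8z².

Need |R(x)|<1, x<0.
x=-0.74: |R|=0.4653
R=1: x+3/8x²=0 ⇒ x=−8/3=-2.6667; min R=1−1/(4·3/8)=0.3333>−1
Confirm numerically:
  x=-2.510: |R|=0.85254 <1
  x=-2.415: |R|=0.77208 <1
  x=-1.884: |R|=0.44705 <1
  x=-1.758: |R|=0.40096 <1
  x=-3.210: |R|=1.65404 >1
  x=-2.974: |R|=1.34275 >1
Interval (-2.6667, 0).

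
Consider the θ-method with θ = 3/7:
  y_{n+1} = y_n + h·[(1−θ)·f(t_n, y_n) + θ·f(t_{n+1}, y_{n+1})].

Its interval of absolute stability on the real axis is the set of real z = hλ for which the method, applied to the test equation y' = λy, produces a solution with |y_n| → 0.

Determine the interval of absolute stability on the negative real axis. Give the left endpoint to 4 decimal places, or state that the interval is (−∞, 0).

Test eqn y'=λy, z=hλ:
  y_{n+1} = y_n + z·[4/7·y_n + 3/7·y_{n+1}] ⇒ (1 − 3/7z)y_{n+1} = (1 + 4/7z)y_n
  so R(z) = (1 + 4/7z)/(1 − 3/7z).

Find x<0 with |R(x)|<1.
x=-1.2: |R|=0.2075
R=−1: 1+4/7x = −1+3/7x ⇒ -1/7x=2 ⇒ x=2/(-1/7)=-14.0000
Confirm numerically:
  x=-13.425: |R|=0.98784 <1
  x=-11.453: |R|=0.93842 <1
  x=-9.396: |R|=0.86916 <1
  x=-6.468: |R|=0.71474 <1
  x=-14.545: |R|=1.01076 >1
  x=-14.072: |R|=1.00146 >1
Stable set (-14.0000, 0).

(-14.0000, 0).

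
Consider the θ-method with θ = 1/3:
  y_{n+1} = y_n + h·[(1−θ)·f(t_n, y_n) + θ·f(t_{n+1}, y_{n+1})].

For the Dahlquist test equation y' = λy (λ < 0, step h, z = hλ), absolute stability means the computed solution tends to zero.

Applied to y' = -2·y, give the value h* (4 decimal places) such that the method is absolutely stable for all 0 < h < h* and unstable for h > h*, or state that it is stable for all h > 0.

(-6.0000,0); λ=-2 ⇒ h* = (6)/2 = 3.0000.

With y'=λy (z=hλ):
  y_{n+1} = y_n + z·[2/3·y_n + 1/3·y_{n+1}] ⇒ (1 − 1/3z)y_{n+1} = (1 + 2/3z)y_n
  ⇒ R(z) = (1 + 2/3z)/(1 − 1/3z).

Boundary: |R(x)|=1, x<0.
x=-0.98: |R|=0.2613
R=−1: 1+2/3x = −1+1/3x ⇒ -1/3x=2 ⇒ x=2/(-1/3)=-6.0000
Confirm numerically:
  x=-5.276: |R|=0.91252 <1
  x=-4.776: |R|=0.84259 <1
  x=-3.629: |R|=0.64233 <1
  x=-6.202: |R|=1.02195 >1
  x=-6.121: |R|=1.01327 >1
  x=-6.066: |R|=1.00728 >1
Interval (-6.0000, 0).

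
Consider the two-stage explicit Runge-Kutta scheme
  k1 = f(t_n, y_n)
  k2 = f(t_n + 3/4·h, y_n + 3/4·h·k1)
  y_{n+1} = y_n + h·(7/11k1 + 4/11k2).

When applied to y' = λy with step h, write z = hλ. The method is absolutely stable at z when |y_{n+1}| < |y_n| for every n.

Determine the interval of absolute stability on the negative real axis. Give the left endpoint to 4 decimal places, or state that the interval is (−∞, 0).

z∈(-3.6667,0).

On y'=λy, z=hλ:
  k1=λy_n ⇒ h·k1=z·y_n;  k2=λ(1+3/4z)y_n ⇒ h·k2=z(1+3/4z)y_n
  y_{n+1}/y_n = 1 + 7/11z + 4/11z(1+3/4z) = 1 + z + 3/11z²
  Hence R(z) = 1 + z + 3/11z².

Boundary: |R(x)|=1, x<0.
x=-0.47: |R|=0.5902
R=1: x+3/11x²=0 ⇒ x=−11/3=-3.6667; min R=1−1/(4·3/11)=0.0833>−1
Confirm numerically:
  x=-3.472: |R|=0.81567 <1
  x=-3.118: |R|=0.53343 <1
  x=-2.433: |R|=0.18141 <1
  x=-2.408: |R|=0.17340 <1
  x=-4.119: |R|=1.50813 >1
  x=-3.762: |R|=1.09781 >1
Interval (-3.6667, 0).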